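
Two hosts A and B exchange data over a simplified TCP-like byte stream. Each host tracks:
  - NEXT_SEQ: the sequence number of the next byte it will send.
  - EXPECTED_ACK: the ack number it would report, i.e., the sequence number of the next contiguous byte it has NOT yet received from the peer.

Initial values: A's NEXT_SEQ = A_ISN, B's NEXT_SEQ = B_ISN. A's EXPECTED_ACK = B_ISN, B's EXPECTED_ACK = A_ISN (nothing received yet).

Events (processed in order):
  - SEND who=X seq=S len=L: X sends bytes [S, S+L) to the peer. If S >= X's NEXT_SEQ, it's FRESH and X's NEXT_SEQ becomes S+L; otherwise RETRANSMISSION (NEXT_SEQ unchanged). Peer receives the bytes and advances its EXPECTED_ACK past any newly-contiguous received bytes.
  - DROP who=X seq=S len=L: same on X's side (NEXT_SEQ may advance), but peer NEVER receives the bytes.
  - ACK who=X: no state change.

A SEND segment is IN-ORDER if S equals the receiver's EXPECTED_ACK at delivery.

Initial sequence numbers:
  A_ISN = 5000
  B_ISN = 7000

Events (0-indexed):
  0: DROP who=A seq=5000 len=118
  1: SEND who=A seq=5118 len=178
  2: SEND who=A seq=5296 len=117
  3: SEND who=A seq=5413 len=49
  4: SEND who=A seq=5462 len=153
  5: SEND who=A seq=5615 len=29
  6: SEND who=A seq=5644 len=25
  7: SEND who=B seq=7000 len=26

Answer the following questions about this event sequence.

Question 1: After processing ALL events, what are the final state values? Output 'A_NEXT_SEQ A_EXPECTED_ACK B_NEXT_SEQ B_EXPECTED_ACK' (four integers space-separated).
After event 0: A_seq=5118 A_ack=7000 B_seq=7000 B_ack=5000
After event 1: A_seq=5296 A_ack=7000 B_seq=7000 B_ack=5000
After event 2: A_seq=5413 A_ack=7000 B_seq=7000 B_ack=5000
After event 3: A_seq=5462 A_ack=7000 B_seq=7000 B_ack=5000
After event 4: A_seq=5615 A_ack=7000 B_seq=7000 B_ack=5000
After event 5: A_seq=5644 A_ack=7000 B_seq=7000 B_ack=5000
After event 6: A_seq=5669 A_ack=7000 B_seq=7000 B_ack=5000
After event 7: A_seq=5669 A_ack=7026 B_seq=7026 B_ack=5000

Answer: 5669 7026 7026 5000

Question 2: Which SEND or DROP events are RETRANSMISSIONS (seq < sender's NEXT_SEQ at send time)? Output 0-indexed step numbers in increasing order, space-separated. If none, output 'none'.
Step 0: DROP seq=5000 -> fresh
Step 1: SEND seq=5118 -> fresh
Step 2: SEND seq=5296 -> fresh
Step 3: SEND seq=5413 -> fresh
Step 4: SEND seq=5462 -> fresh
Step 5: SEND seq=5615 -> fresh
Step 6: SEND seq=5644 -> fresh
Step 7: SEND seq=7000 -> fresh

Answer: none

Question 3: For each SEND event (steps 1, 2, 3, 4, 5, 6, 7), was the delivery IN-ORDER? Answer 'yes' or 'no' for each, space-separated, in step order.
Answer: no no no no no no yes

Derivation:
Step 1: SEND seq=5118 -> out-of-order
Step 2: SEND seq=5296 -> out-of-order
Step 3: SEND seq=5413 -> out-of-order
Step 4: SEND seq=5462 -> out-of-order
Step 5: SEND seq=5615 -> out-of-order
Step 6: SEND seq=5644 -> out-of-order
Step 7: SEND seq=7000 -> in-order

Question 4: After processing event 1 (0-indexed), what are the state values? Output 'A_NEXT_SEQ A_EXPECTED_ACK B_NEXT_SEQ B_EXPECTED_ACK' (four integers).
After event 0: A_seq=5118 A_ack=7000 B_seq=7000 B_ack=5000
After event 1: A_seq=5296 A_ack=7000 B_seq=7000 B_ack=5000

5296 7000 7000 5000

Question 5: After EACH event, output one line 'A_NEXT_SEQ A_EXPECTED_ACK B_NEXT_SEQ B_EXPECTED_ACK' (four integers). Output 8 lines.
5118 7000 7000 5000
5296 7000 7000 5000
5413 7000 7000 5000
5462 7000 7000 5000
5615 7000 7000 5000
5644 7000 7000 5000
5669 7000 7000 5000
5669 7026 7026 5000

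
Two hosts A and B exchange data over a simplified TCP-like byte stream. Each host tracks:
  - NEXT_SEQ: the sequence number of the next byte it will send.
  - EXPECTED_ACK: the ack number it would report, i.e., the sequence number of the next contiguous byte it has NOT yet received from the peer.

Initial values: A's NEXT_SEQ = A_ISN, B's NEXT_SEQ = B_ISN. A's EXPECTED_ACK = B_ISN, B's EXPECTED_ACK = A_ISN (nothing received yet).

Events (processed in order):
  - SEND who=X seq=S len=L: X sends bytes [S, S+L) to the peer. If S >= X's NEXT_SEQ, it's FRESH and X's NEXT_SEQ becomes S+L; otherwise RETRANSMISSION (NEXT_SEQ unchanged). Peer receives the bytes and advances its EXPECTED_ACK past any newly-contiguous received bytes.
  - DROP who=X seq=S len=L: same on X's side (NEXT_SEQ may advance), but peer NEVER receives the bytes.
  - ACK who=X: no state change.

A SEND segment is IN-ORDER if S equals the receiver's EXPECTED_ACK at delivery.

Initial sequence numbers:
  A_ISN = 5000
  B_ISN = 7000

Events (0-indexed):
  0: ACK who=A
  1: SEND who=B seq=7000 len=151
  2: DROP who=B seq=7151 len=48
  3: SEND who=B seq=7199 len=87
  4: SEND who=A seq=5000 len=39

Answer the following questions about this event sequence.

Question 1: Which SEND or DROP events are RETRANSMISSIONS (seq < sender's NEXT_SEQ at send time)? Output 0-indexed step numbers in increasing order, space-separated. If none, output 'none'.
Step 1: SEND seq=7000 -> fresh
Step 2: DROP seq=7151 -> fresh
Step 3: SEND seq=7199 -> fresh
Step 4: SEND seq=5000 -> fresh

Answer: none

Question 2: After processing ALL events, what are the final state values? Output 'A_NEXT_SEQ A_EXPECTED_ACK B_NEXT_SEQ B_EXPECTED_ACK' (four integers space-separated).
Answer: 5039 7151 7286 5039

Derivation:
After event 0: A_seq=5000 A_ack=7000 B_seq=7000 B_ack=5000
After event 1: A_seq=5000 A_ack=7151 B_seq=7151 B_ack=5000
After event 2: A_seq=5000 A_ack=7151 B_seq=7199 B_ack=5000
After event 3: A_seq=5000 A_ack=7151 B_seq=7286 B_ack=5000
After event 4: A_seq=5039 A_ack=7151 B_seq=7286 B_ack=5039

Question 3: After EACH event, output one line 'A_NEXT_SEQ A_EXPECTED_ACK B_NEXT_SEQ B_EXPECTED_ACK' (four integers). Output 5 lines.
5000 7000 7000 5000
5000 7151 7151 5000
5000 7151 7199 5000
5000 7151 7286 5000
5039 7151 7286 5039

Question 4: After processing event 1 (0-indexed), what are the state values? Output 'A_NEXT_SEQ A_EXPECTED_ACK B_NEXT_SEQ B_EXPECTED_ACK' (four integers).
After event 0: A_seq=5000 A_ack=7000 B_seq=7000 B_ack=5000
After event 1: A_seq=5000 A_ack=7151 B_seq=7151 B_ack=5000

5000 7151 7151 5000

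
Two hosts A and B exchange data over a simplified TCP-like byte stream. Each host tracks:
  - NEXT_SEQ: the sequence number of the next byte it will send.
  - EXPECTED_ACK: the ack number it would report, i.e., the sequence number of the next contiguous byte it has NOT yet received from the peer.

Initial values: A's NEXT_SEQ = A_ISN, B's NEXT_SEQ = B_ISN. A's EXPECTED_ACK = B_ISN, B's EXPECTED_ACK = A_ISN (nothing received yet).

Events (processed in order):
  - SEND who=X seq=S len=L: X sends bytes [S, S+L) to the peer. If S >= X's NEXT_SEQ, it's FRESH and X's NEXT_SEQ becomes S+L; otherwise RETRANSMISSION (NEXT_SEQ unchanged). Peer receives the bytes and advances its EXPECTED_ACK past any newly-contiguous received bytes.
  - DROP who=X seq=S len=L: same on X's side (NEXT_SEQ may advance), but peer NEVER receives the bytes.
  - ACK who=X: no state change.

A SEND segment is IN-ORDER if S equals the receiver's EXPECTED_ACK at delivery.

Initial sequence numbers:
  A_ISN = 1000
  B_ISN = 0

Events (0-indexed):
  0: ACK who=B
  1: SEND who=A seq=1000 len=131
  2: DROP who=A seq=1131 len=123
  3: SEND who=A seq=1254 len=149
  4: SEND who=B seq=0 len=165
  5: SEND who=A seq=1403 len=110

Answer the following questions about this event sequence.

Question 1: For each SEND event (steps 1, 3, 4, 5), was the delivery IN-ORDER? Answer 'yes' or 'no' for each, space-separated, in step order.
Answer: yes no yes no

Derivation:
Step 1: SEND seq=1000 -> in-order
Step 3: SEND seq=1254 -> out-of-order
Step 4: SEND seq=0 -> in-order
Step 5: SEND seq=1403 -> out-of-order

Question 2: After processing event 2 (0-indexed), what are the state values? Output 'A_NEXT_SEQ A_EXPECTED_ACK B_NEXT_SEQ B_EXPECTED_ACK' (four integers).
After event 0: A_seq=1000 A_ack=0 B_seq=0 B_ack=1000
After event 1: A_seq=1131 A_ack=0 B_seq=0 B_ack=1131
After event 2: A_seq=1254 A_ack=0 B_seq=0 B_ack=1131

1254 0 0 1131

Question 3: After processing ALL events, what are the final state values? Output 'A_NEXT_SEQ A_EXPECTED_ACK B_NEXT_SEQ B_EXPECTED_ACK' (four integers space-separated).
After event 0: A_seq=1000 A_ack=0 B_seq=0 B_ack=1000
After event 1: A_seq=1131 A_ack=0 B_seq=0 B_ack=1131
After event 2: A_seq=1254 A_ack=0 B_seq=0 B_ack=1131
After event 3: A_seq=1403 A_ack=0 B_seq=0 B_ack=1131
After event 4: A_seq=1403 A_ack=165 B_seq=165 B_ack=1131
After event 5: A_seq=1513 A_ack=165 B_seq=165 B_ack=1131

Answer: 1513 165 165 1131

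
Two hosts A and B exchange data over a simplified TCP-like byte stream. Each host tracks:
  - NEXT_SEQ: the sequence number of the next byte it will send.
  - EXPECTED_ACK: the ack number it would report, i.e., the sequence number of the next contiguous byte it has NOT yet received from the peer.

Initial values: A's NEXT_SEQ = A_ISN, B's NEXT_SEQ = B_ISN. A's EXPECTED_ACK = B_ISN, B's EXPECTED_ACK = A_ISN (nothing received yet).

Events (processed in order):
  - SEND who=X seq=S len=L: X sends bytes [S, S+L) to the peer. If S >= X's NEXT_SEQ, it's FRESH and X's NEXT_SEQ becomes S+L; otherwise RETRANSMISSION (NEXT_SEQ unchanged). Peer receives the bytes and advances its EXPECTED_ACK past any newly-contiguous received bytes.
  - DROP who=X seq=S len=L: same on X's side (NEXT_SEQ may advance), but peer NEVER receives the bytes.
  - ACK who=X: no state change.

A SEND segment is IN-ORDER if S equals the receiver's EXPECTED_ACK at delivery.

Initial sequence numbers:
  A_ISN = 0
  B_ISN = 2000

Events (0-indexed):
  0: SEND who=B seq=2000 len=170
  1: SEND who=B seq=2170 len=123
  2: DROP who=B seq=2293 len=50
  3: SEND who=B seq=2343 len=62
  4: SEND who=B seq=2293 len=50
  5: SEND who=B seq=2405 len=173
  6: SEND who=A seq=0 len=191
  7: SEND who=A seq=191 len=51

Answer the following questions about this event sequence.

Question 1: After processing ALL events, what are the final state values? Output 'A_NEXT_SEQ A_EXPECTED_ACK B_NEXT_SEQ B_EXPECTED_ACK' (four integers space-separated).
Answer: 242 2578 2578 242

Derivation:
After event 0: A_seq=0 A_ack=2170 B_seq=2170 B_ack=0
After event 1: A_seq=0 A_ack=2293 B_seq=2293 B_ack=0
After event 2: A_seq=0 A_ack=2293 B_seq=2343 B_ack=0
After event 3: A_seq=0 A_ack=2293 B_seq=2405 B_ack=0
After event 4: A_seq=0 A_ack=2405 B_seq=2405 B_ack=0
After event 5: A_seq=0 A_ack=2578 B_seq=2578 B_ack=0
After event 6: A_seq=191 A_ack=2578 B_seq=2578 B_ack=191
After event 7: A_seq=242 A_ack=2578 B_seq=2578 B_ack=242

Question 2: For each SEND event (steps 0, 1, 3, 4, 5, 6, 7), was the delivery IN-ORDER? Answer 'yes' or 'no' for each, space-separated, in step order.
Step 0: SEND seq=2000 -> in-order
Step 1: SEND seq=2170 -> in-order
Step 3: SEND seq=2343 -> out-of-order
Step 4: SEND seq=2293 -> in-order
Step 5: SEND seq=2405 -> in-order
Step 6: SEND seq=0 -> in-order
Step 7: SEND seq=191 -> in-order

Answer: yes yes no yes yes yes yes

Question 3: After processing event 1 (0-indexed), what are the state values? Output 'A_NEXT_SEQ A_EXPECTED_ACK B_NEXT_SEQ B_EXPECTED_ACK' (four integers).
After event 0: A_seq=0 A_ack=2170 B_seq=2170 B_ack=0
After event 1: A_seq=0 A_ack=2293 B_seq=2293 B_ack=0

0 2293 2293 0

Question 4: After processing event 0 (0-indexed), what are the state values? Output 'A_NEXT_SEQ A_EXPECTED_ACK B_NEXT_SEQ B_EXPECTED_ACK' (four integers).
After event 0: A_seq=0 A_ack=2170 B_seq=2170 B_ack=0

0 2170 2170 0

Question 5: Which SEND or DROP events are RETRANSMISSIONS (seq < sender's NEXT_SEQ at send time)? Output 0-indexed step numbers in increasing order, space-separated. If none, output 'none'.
Step 0: SEND seq=2000 -> fresh
Step 1: SEND seq=2170 -> fresh
Step 2: DROP seq=2293 -> fresh
Step 3: SEND seq=2343 -> fresh
Step 4: SEND seq=2293 -> retransmit
Step 5: SEND seq=2405 -> fresh
Step 6: SEND seq=0 -> fresh
Step 7: SEND seq=191 -> fresh

Answer: 4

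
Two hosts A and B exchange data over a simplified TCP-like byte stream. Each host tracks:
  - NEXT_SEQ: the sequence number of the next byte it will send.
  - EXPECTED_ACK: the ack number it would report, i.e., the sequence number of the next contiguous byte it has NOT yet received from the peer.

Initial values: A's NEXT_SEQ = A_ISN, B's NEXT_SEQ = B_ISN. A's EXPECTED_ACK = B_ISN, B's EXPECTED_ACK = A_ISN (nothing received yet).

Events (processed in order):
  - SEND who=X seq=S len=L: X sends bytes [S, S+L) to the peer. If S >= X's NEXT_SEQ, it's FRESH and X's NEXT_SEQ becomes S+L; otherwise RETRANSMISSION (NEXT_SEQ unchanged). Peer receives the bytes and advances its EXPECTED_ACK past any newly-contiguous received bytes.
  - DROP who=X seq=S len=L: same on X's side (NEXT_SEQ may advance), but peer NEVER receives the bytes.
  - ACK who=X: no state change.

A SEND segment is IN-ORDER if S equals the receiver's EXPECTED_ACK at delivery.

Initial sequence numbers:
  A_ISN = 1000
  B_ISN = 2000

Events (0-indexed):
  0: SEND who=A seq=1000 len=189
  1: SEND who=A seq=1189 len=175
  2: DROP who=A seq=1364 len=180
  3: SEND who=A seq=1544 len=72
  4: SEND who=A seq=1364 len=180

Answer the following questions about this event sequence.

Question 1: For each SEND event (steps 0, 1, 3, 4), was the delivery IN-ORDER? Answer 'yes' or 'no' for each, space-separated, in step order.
Step 0: SEND seq=1000 -> in-order
Step 1: SEND seq=1189 -> in-order
Step 3: SEND seq=1544 -> out-of-order
Step 4: SEND seq=1364 -> in-order

Answer: yes yes no yes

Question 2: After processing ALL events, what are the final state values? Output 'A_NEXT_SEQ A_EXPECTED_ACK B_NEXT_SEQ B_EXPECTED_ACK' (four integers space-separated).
After event 0: A_seq=1189 A_ack=2000 B_seq=2000 B_ack=1189
After event 1: A_seq=1364 A_ack=2000 B_seq=2000 B_ack=1364
After event 2: A_seq=1544 A_ack=2000 B_seq=2000 B_ack=1364
After event 3: A_seq=1616 A_ack=2000 B_seq=2000 B_ack=1364
After event 4: A_seq=1616 A_ack=2000 B_seq=2000 B_ack=1616

Answer: 1616 2000 2000 1616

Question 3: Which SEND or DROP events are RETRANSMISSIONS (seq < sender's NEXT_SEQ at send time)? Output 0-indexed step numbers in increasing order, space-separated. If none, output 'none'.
Step 0: SEND seq=1000 -> fresh
Step 1: SEND seq=1189 -> fresh
Step 2: DROP seq=1364 -> fresh
Step 3: SEND seq=1544 -> fresh
Step 4: SEND seq=1364 -> retransmit

Answer: 4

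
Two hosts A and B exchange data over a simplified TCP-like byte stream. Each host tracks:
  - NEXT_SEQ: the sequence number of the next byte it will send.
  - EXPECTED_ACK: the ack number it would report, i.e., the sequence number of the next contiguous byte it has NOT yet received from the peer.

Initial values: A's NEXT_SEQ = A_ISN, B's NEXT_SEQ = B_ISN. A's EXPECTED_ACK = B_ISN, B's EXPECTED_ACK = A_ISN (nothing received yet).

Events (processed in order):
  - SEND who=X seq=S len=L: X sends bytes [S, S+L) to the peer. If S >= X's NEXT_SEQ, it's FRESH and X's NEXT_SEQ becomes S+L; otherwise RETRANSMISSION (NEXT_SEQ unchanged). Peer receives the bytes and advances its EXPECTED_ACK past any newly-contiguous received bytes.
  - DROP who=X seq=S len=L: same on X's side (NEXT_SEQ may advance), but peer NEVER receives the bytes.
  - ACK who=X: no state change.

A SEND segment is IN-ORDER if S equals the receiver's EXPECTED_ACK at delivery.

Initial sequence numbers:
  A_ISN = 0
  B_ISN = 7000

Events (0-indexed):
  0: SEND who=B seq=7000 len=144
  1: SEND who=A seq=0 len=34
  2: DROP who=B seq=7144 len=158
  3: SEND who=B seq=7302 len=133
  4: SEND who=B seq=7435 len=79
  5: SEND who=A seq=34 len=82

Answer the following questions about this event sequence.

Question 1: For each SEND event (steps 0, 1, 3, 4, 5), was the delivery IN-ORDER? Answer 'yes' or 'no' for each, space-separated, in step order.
Step 0: SEND seq=7000 -> in-order
Step 1: SEND seq=0 -> in-order
Step 3: SEND seq=7302 -> out-of-order
Step 4: SEND seq=7435 -> out-of-order
Step 5: SEND seq=34 -> in-order

Answer: yes yes no no yes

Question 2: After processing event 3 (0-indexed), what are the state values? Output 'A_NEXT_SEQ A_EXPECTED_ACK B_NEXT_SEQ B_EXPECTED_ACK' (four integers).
After event 0: A_seq=0 A_ack=7144 B_seq=7144 B_ack=0
After event 1: A_seq=34 A_ack=7144 B_seq=7144 B_ack=34
After event 2: A_seq=34 A_ack=7144 B_seq=7302 B_ack=34
After event 3: A_seq=34 A_ack=7144 B_seq=7435 B_ack=34

34 7144 7435 34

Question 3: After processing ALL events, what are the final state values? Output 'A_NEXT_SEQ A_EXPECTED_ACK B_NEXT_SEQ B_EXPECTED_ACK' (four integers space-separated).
Answer: 116 7144 7514 116

Derivation:
After event 0: A_seq=0 A_ack=7144 B_seq=7144 B_ack=0
After event 1: A_seq=34 A_ack=7144 B_seq=7144 B_ack=34
After event 2: A_seq=34 A_ack=7144 B_seq=7302 B_ack=34
After event 3: A_seq=34 A_ack=7144 B_seq=7435 B_ack=34
After event 4: A_seq=34 A_ack=7144 B_seq=7514 B_ack=34
After event 5: A_seq=116 A_ack=7144 B_seq=7514 B_ack=116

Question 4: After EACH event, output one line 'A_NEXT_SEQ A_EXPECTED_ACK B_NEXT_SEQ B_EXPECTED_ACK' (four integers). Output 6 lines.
0 7144 7144 0
34 7144 7144 34
34 7144 7302 34
34 7144 7435 34
34 7144 7514 34
116 7144 7514 116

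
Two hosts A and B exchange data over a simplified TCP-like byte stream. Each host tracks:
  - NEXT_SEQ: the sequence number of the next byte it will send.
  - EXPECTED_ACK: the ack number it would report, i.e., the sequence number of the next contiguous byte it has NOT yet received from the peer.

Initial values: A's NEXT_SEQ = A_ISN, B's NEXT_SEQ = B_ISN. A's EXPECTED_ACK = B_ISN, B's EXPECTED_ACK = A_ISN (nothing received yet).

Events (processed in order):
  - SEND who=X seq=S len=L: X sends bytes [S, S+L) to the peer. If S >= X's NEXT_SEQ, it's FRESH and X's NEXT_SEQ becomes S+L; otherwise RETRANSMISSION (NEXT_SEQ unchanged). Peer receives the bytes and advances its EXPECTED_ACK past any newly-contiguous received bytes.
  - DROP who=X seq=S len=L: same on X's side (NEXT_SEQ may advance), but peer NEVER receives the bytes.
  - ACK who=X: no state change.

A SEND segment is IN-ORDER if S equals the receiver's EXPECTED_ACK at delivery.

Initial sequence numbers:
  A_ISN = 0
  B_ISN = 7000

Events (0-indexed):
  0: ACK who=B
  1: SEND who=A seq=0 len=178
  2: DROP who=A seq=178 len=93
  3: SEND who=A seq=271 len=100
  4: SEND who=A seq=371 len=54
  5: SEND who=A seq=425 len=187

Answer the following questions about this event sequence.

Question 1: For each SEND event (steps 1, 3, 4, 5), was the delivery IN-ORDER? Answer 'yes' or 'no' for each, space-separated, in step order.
Step 1: SEND seq=0 -> in-order
Step 3: SEND seq=271 -> out-of-order
Step 4: SEND seq=371 -> out-of-order
Step 5: SEND seq=425 -> out-of-order

Answer: yes no no no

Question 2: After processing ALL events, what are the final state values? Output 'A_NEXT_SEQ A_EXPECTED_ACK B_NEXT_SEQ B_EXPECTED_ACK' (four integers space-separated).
Answer: 612 7000 7000 178

Derivation:
After event 0: A_seq=0 A_ack=7000 B_seq=7000 B_ack=0
After event 1: A_seq=178 A_ack=7000 B_seq=7000 B_ack=178
After event 2: A_seq=271 A_ack=7000 B_seq=7000 B_ack=178
After event 3: A_seq=371 A_ack=7000 B_seq=7000 B_ack=178
After event 4: A_seq=425 A_ack=7000 B_seq=7000 B_ack=178
After event 5: A_seq=612 A_ack=7000 B_seq=7000 B_ack=178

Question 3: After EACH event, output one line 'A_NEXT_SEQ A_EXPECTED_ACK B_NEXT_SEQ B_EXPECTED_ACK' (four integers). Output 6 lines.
0 7000 7000 0
178 7000 7000 178
271 7000 7000 178
371 7000 7000 178
425 7000 7000 178
612 7000 7000 178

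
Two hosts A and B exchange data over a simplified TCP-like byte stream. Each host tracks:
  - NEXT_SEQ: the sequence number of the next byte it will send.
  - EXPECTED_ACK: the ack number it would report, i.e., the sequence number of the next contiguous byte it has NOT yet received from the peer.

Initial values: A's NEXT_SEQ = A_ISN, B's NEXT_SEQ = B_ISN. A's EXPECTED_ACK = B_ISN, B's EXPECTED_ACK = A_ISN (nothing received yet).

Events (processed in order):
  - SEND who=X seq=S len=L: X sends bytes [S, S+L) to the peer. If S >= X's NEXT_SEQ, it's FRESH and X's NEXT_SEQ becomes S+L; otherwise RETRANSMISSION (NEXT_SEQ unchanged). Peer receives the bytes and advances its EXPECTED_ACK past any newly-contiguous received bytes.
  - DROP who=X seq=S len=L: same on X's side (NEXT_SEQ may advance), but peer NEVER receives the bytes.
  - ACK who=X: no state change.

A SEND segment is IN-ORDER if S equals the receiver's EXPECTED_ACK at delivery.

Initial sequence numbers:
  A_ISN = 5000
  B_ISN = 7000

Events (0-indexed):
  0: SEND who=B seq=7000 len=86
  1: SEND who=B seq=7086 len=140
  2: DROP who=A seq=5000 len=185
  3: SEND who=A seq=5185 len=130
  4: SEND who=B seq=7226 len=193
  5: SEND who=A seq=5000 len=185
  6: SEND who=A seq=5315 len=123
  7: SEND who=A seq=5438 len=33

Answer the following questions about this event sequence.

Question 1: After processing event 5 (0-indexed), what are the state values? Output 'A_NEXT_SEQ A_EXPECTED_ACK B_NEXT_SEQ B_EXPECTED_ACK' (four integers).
After event 0: A_seq=5000 A_ack=7086 B_seq=7086 B_ack=5000
After event 1: A_seq=5000 A_ack=7226 B_seq=7226 B_ack=5000
After event 2: A_seq=5185 A_ack=7226 B_seq=7226 B_ack=5000
After event 3: A_seq=5315 A_ack=7226 B_seq=7226 B_ack=5000
After event 4: A_seq=5315 A_ack=7419 B_seq=7419 B_ack=5000
After event 5: A_seq=5315 A_ack=7419 B_seq=7419 B_ack=5315

5315 7419 7419 5315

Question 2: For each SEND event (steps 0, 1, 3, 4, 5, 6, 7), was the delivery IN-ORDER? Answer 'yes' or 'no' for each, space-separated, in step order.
Answer: yes yes no yes yes yes yes

Derivation:
Step 0: SEND seq=7000 -> in-order
Step 1: SEND seq=7086 -> in-order
Step 3: SEND seq=5185 -> out-of-order
Step 4: SEND seq=7226 -> in-order
Step 5: SEND seq=5000 -> in-order
Step 6: SEND seq=5315 -> in-order
Step 7: SEND seq=5438 -> in-order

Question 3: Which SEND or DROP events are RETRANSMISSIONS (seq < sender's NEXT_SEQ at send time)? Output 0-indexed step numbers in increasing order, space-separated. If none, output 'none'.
Step 0: SEND seq=7000 -> fresh
Step 1: SEND seq=7086 -> fresh
Step 2: DROP seq=5000 -> fresh
Step 3: SEND seq=5185 -> fresh
Step 4: SEND seq=7226 -> fresh
Step 5: SEND seq=5000 -> retransmit
Step 6: SEND seq=5315 -> fresh
Step 7: SEND seq=5438 -> fresh

Answer: 5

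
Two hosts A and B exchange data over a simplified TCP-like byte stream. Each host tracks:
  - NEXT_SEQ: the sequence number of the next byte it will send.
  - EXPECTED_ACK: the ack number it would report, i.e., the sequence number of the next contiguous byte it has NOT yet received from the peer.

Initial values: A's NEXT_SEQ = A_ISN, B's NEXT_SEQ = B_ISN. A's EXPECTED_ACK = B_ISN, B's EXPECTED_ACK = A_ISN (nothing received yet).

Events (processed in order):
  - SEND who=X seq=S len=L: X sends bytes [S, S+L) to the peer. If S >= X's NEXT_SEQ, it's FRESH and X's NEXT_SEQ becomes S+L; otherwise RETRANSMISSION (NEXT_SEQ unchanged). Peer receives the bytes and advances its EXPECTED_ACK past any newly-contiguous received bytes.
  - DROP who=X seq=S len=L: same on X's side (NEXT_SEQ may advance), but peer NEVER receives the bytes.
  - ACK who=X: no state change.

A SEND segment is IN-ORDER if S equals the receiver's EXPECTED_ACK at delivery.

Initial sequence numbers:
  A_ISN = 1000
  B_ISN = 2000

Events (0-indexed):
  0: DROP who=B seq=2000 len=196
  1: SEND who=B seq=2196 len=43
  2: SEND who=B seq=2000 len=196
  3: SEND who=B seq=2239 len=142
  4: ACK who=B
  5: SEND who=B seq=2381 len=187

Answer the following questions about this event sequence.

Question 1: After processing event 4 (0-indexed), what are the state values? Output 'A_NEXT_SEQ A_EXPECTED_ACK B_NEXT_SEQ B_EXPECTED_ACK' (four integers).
After event 0: A_seq=1000 A_ack=2000 B_seq=2196 B_ack=1000
After event 1: A_seq=1000 A_ack=2000 B_seq=2239 B_ack=1000
After event 2: A_seq=1000 A_ack=2239 B_seq=2239 B_ack=1000
After event 3: A_seq=1000 A_ack=2381 B_seq=2381 B_ack=1000
After event 4: A_seq=1000 A_ack=2381 B_seq=2381 B_ack=1000

1000 2381 2381 1000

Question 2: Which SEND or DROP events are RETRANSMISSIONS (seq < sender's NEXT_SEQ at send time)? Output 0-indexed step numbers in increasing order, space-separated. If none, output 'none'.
Step 0: DROP seq=2000 -> fresh
Step 1: SEND seq=2196 -> fresh
Step 2: SEND seq=2000 -> retransmit
Step 3: SEND seq=2239 -> fresh
Step 5: SEND seq=2381 -> fresh

Answer: 2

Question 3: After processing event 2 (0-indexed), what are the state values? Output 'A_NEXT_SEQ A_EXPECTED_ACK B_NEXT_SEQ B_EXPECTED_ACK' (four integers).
After event 0: A_seq=1000 A_ack=2000 B_seq=2196 B_ack=1000
After event 1: A_seq=1000 A_ack=2000 B_seq=2239 B_ack=1000
After event 2: A_seq=1000 A_ack=2239 B_seq=2239 B_ack=1000

1000 2239 2239 1000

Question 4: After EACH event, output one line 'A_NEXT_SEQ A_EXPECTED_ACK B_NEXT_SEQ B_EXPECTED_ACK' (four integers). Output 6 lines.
1000 2000 2196 1000
1000 2000 2239 1000
1000 2239 2239 1000
1000 2381 2381 1000
1000 2381 2381 1000
1000 2568 2568 1000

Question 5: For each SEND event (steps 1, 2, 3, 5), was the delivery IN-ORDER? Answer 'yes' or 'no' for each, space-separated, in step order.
Answer: no yes yes yes

Derivation:
Step 1: SEND seq=2196 -> out-of-order
Step 2: SEND seq=2000 -> in-order
Step 3: SEND seq=2239 -> in-order
Step 5: SEND seq=2381 -> in-order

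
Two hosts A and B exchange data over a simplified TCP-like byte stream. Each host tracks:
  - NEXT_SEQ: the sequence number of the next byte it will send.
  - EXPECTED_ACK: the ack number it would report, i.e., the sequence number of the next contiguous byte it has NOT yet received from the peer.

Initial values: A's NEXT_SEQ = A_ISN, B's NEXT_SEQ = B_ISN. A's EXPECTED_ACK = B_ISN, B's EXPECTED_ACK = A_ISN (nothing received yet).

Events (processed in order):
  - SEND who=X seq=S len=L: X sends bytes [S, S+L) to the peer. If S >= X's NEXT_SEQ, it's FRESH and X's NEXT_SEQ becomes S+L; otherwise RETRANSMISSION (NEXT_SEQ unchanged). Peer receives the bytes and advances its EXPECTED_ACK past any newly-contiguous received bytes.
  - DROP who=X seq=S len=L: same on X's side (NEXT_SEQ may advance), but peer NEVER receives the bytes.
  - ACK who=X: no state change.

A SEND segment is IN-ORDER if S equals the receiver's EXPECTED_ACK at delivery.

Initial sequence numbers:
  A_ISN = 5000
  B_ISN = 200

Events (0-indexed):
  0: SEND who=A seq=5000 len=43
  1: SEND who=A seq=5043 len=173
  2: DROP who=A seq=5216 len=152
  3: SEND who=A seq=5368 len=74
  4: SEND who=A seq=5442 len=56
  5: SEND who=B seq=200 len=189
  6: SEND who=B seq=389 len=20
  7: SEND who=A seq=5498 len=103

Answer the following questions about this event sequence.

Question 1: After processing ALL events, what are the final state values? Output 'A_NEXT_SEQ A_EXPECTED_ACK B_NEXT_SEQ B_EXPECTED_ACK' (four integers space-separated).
Answer: 5601 409 409 5216

Derivation:
After event 0: A_seq=5043 A_ack=200 B_seq=200 B_ack=5043
After event 1: A_seq=5216 A_ack=200 B_seq=200 B_ack=5216
After event 2: A_seq=5368 A_ack=200 B_seq=200 B_ack=5216
After event 3: A_seq=5442 A_ack=200 B_seq=200 B_ack=5216
After event 4: A_seq=5498 A_ack=200 B_seq=200 B_ack=5216
After event 5: A_seq=5498 A_ack=389 B_seq=389 B_ack=5216
After event 6: A_seq=5498 A_ack=409 B_seq=409 B_ack=5216
After event 7: A_seq=5601 A_ack=409 B_seq=409 B_ack=5216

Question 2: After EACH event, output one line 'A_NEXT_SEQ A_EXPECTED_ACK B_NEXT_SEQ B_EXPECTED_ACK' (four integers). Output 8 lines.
5043 200 200 5043
5216 200 200 5216
5368 200 200 5216
5442 200 200 5216
5498 200 200 5216
5498 389 389 5216
5498 409 409 5216
5601 409 409 5216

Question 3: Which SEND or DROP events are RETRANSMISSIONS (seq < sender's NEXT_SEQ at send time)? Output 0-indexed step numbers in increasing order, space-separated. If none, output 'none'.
Step 0: SEND seq=5000 -> fresh
Step 1: SEND seq=5043 -> fresh
Step 2: DROP seq=5216 -> fresh
Step 3: SEND seq=5368 -> fresh
Step 4: SEND seq=5442 -> fresh
Step 5: SEND seq=200 -> fresh
Step 6: SEND seq=389 -> fresh
Step 7: SEND seq=5498 -> fresh

Answer: none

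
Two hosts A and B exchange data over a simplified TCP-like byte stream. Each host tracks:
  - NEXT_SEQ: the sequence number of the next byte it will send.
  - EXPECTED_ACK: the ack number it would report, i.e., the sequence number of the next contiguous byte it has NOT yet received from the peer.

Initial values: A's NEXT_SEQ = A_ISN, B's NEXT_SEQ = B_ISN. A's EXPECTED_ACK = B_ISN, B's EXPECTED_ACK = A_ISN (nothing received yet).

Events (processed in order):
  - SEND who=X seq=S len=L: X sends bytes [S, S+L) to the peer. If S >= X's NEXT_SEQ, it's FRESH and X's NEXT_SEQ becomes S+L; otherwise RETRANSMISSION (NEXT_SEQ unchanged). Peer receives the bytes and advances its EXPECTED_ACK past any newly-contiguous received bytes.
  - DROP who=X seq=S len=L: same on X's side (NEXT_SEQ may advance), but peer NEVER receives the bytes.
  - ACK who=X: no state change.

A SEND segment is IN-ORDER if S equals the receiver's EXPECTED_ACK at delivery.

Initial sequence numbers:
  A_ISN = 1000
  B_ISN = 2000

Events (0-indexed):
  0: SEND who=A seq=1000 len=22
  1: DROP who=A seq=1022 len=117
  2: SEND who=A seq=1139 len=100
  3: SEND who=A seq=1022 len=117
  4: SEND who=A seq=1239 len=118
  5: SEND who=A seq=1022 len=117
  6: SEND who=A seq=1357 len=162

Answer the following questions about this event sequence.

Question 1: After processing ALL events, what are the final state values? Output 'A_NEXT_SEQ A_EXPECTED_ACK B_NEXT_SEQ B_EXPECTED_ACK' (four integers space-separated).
Answer: 1519 2000 2000 1519

Derivation:
After event 0: A_seq=1022 A_ack=2000 B_seq=2000 B_ack=1022
After event 1: A_seq=1139 A_ack=2000 B_seq=2000 B_ack=1022
After event 2: A_seq=1239 A_ack=2000 B_seq=2000 B_ack=1022
After event 3: A_seq=1239 A_ack=2000 B_seq=2000 B_ack=1239
After event 4: A_seq=1357 A_ack=2000 B_seq=2000 B_ack=1357
After event 5: A_seq=1357 A_ack=2000 B_seq=2000 B_ack=1357
After event 6: A_seq=1519 A_ack=2000 B_seq=2000 B_ack=1519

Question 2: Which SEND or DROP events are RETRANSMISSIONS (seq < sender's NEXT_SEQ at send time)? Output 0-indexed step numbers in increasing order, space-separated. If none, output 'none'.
Step 0: SEND seq=1000 -> fresh
Step 1: DROP seq=1022 -> fresh
Step 2: SEND seq=1139 -> fresh
Step 3: SEND seq=1022 -> retransmit
Step 4: SEND seq=1239 -> fresh
Step 5: SEND seq=1022 -> retransmit
Step 6: SEND seq=1357 -> fresh

Answer: 3 5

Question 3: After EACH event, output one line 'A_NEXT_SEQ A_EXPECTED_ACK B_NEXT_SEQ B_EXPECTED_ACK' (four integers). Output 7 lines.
1022 2000 2000 1022
1139 2000 2000 1022
1239 2000 2000 1022
1239 2000 2000 1239
1357 2000 2000 1357
1357 2000 2000 1357
1519 2000 2000 1519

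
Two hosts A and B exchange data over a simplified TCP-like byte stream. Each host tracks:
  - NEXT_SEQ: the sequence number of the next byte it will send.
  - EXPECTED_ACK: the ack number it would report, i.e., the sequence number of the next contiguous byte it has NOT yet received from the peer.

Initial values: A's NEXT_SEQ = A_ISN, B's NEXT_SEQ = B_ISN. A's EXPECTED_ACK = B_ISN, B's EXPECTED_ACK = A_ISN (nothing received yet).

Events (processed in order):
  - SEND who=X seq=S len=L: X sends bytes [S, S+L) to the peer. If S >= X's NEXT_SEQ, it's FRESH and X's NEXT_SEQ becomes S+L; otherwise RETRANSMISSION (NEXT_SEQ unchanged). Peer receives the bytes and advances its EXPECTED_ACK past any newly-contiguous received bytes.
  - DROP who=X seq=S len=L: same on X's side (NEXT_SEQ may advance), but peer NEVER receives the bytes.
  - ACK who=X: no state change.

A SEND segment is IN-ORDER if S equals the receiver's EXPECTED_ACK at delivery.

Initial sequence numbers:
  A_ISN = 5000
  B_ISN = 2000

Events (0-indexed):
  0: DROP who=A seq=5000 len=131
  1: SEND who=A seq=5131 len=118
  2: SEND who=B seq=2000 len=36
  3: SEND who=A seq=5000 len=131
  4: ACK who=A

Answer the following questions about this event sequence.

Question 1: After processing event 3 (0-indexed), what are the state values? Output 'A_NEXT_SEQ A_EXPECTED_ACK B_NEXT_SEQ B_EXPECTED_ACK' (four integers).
After event 0: A_seq=5131 A_ack=2000 B_seq=2000 B_ack=5000
After event 1: A_seq=5249 A_ack=2000 B_seq=2000 B_ack=5000
After event 2: A_seq=5249 A_ack=2036 B_seq=2036 B_ack=5000
After event 3: A_seq=5249 A_ack=2036 B_seq=2036 B_ack=5249

5249 2036 2036 5249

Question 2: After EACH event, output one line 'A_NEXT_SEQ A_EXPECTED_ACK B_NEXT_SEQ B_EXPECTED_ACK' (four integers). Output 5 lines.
5131 2000 2000 5000
5249 2000 2000 5000
5249 2036 2036 5000
5249 2036 2036 5249
5249 2036 2036 5249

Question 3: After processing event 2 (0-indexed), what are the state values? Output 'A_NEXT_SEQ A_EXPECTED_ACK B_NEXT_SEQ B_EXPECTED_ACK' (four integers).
After event 0: A_seq=5131 A_ack=2000 B_seq=2000 B_ack=5000
After event 1: A_seq=5249 A_ack=2000 B_seq=2000 B_ack=5000
After event 2: A_seq=5249 A_ack=2036 B_seq=2036 B_ack=5000

5249 2036 2036 5000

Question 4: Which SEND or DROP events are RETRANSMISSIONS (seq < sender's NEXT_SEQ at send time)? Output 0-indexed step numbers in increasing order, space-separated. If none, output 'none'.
Answer: 3

Derivation:
Step 0: DROP seq=5000 -> fresh
Step 1: SEND seq=5131 -> fresh
Step 2: SEND seq=2000 -> fresh
Step 3: SEND seq=5000 -> retransmit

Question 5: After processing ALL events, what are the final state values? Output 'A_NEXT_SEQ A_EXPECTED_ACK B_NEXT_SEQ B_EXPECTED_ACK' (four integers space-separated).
Answer: 5249 2036 2036 5249

Derivation:
After event 0: A_seq=5131 A_ack=2000 B_seq=2000 B_ack=5000
After event 1: A_seq=5249 A_ack=2000 B_seq=2000 B_ack=5000
After event 2: A_seq=5249 A_ack=2036 B_seq=2036 B_ack=5000
After event 3: A_seq=5249 A_ack=2036 B_seq=2036 B_ack=5249
After event 4: A_seq=5249 A_ack=2036 B_seq=2036 B_ack=5249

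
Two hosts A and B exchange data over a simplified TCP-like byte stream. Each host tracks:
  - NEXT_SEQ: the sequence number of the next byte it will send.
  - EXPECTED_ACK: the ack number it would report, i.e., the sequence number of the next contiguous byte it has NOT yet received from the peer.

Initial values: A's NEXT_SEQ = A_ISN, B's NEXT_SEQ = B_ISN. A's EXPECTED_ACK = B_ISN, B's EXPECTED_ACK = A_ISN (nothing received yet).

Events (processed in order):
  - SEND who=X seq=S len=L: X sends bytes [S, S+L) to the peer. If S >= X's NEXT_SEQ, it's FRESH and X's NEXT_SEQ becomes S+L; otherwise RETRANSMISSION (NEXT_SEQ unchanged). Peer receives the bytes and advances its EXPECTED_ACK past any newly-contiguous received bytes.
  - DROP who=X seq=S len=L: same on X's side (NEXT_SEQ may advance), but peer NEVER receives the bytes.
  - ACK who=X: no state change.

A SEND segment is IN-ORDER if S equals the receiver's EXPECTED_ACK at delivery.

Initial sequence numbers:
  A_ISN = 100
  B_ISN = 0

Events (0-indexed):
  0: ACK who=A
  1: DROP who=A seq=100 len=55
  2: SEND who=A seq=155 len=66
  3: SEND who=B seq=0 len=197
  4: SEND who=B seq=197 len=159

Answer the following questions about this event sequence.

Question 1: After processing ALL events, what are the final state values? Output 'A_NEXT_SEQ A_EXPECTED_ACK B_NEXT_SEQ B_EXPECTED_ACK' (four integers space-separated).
Answer: 221 356 356 100

Derivation:
After event 0: A_seq=100 A_ack=0 B_seq=0 B_ack=100
After event 1: A_seq=155 A_ack=0 B_seq=0 B_ack=100
After event 2: A_seq=221 A_ack=0 B_seq=0 B_ack=100
After event 3: A_seq=221 A_ack=197 B_seq=197 B_ack=100
After event 4: A_seq=221 A_ack=356 B_seq=356 B_ack=100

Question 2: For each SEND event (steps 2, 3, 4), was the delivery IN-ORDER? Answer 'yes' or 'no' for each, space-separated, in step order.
Step 2: SEND seq=155 -> out-of-order
Step 3: SEND seq=0 -> in-order
Step 4: SEND seq=197 -> in-order

Answer: no yes yes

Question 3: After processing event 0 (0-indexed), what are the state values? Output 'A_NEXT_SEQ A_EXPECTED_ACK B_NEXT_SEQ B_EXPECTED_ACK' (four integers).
After event 0: A_seq=100 A_ack=0 B_seq=0 B_ack=100

100 0 0 100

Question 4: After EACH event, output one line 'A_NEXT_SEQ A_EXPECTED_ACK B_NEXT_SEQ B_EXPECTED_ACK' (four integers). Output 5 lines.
100 0 0 100
155 0 0 100
221 0 0 100
221 197 197 100
221 356 356 100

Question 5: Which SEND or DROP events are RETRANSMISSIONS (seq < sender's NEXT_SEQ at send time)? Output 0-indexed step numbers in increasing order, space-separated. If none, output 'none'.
Step 1: DROP seq=100 -> fresh
Step 2: SEND seq=155 -> fresh
Step 3: SEND seq=0 -> fresh
Step 4: SEND seq=197 -> fresh

Answer: none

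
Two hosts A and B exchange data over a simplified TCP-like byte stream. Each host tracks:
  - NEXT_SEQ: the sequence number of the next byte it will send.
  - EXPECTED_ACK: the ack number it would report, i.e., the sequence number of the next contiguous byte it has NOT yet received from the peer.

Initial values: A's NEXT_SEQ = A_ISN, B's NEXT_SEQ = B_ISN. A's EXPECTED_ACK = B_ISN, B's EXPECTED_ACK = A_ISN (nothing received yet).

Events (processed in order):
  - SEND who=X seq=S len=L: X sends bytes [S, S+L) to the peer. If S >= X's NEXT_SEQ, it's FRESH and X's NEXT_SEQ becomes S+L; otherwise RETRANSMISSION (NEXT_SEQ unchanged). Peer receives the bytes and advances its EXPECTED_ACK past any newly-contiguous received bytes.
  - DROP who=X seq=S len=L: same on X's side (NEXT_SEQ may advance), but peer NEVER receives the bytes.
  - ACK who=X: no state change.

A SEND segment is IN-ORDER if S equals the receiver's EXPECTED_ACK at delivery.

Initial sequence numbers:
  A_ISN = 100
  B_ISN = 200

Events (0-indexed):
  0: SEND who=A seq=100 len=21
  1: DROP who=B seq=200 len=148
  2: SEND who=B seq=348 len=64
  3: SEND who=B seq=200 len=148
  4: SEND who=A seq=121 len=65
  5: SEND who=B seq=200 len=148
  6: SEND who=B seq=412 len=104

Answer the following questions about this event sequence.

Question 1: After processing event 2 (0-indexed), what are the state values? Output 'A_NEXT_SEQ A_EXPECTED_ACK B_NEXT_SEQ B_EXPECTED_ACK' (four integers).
After event 0: A_seq=121 A_ack=200 B_seq=200 B_ack=121
After event 1: A_seq=121 A_ack=200 B_seq=348 B_ack=121
After event 2: A_seq=121 A_ack=200 B_seq=412 B_ack=121

121 200 412 121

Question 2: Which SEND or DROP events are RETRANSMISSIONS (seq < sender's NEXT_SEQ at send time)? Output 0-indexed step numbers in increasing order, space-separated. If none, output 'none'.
Step 0: SEND seq=100 -> fresh
Step 1: DROP seq=200 -> fresh
Step 2: SEND seq=348 -> fresh
Step 3: SEND seq=200 -> retransmit
Step 4: SEND seq=121 -> fresh
Step 5: SEND seq=200 -> retransmit
Step 6: SEND seq=412 -> fresh

Answer: 3 5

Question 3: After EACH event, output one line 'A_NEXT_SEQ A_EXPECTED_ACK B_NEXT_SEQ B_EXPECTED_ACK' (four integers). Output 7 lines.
121 200 200 121
121 200 348 121
121 200 412 121
121 412 412 121
186 412 412 186
186 412 412 186
186 516 516 186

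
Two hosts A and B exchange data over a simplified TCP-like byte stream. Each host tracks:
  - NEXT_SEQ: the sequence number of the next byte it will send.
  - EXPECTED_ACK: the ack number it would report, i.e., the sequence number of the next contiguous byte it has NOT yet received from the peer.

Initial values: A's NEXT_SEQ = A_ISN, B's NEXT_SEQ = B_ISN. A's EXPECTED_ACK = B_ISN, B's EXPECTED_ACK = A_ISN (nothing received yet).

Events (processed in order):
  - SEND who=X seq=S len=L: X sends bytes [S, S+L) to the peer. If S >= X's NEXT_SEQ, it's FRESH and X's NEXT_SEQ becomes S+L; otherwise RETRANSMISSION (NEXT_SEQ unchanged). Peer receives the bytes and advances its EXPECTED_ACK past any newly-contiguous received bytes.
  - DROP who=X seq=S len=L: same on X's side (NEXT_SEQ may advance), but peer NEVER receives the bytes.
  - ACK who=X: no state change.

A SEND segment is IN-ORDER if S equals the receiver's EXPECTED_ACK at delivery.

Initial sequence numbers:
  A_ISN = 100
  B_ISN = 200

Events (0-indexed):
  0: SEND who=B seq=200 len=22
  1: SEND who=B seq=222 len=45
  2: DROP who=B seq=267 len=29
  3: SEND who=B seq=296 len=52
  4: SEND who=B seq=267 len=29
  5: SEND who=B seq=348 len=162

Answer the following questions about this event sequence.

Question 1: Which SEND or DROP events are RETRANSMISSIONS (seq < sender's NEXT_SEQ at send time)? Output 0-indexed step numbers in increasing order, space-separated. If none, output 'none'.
Answer: 4

Derivation:
Step 0: SEND seq=200 -> fresh
Step 1: SEND seq=222 -> fresh
Step 2: DROP seq=267 -> fresh
Step 3: SEND seq=296 -> fresh
Step 4: SEND seq=267 -> retransmit
Step 5: SEND seq=348 -> fresh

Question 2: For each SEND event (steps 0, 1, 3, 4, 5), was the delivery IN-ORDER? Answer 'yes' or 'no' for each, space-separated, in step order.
Answer: yes yes no yes yes

Derivation:
Step 0: SEND seq=200 -> in-order
Step 1: SEND seq=222 -> in-order
Step 3: SEND seq=296 -> out-of-order
Step 4: SEND seq=267 -> in-order
Step 5: SEND seq=348 -> in-order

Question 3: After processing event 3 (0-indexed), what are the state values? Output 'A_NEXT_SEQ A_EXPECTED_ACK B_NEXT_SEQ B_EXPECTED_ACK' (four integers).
After event 0: A_seq=100 A_ack=222 B_seq=222 B_ack=100
After event 1: A_seq=100 A_ack=267 B_seq=267 B_ack=100
After event 2: A_seq=100 A_ack=267 B_seq=296 B_ack=100
After event 3: A_seq=100 A_ack=267 B_seq=348 B_ack=100

100 267 348 100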